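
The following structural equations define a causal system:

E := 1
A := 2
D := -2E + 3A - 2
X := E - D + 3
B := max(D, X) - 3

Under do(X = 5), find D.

Under do(X=5), the mechanism X := E - D + 3 is discarded; X is fixed at 5.
Since D is not a descendant of the intervened variable, it is unaffected.
D = -2E + 3A - 2  [with E=1, A=2]  = 2

2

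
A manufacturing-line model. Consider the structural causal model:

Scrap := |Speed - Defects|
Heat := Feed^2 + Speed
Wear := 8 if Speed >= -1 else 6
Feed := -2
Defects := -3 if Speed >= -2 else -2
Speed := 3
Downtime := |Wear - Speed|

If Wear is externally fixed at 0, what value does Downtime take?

3

The intervention breaks the incoming arrows to Wear: Wear := 8 if Speed >= -1 else 6 no longer applies, and Wear = 0.
Downtime = |Wear - Speed|  [with Wear=0, Speed=3]  = 3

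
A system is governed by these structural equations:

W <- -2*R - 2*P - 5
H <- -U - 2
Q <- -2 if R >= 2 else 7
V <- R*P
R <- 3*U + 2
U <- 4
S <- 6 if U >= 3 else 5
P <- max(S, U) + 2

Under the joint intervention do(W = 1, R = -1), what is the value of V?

The joint intervention fixes W = 1, R = -1, removing each variable's own equation.
S = 6 if U >= 3 else 5  [with U=4]  = 6
P = max(S, U) + 2  [with S=6, U=4]  = 8
V = R*P  [with R=-1, P=8]  = -8

-8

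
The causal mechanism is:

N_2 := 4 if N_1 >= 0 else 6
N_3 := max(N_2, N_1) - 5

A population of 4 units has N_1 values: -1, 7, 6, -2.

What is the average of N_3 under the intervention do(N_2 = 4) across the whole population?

The intervention sets N_2=4 in all 4 units regardless of N_1. Recomputing N_3 per unit gives -1, 2, 1, -1; average 0.25.

0.25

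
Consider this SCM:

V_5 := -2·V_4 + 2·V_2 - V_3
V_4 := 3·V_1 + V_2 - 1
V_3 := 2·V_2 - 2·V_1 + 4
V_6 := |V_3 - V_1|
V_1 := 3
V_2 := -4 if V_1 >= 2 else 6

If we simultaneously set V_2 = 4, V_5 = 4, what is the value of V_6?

Setting V_2 = 4, V_5 = 4 by intervention discards those variables' equations.
V_3 = 2·V_2 - 2·V_1 + 4  [with V_2=4, V_1=3]  = 6
V_6 = |V_3 - V_1|  [with V_3=6, V_1=3]  = 3

3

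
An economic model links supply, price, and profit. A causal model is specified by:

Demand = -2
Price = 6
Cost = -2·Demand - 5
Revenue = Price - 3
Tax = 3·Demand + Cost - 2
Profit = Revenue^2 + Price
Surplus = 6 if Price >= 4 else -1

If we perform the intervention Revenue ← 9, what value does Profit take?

Under do(Revenue=9), the mechanism Revenue = Price - 3 is discarded; Revenue is fixed at 9.
Profit = Revenue^2 + Price  [with Revenue=9, Price=6]  = 87

87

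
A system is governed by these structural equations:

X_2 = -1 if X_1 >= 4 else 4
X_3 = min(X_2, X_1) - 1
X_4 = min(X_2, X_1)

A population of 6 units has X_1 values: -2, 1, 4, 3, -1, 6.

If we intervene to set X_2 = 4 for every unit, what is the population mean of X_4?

Every unit gets X_2=4 under the intervention. X_4 values become -2, 1, 4, 3, -1, 4; E[X_4|do(X_2=4)] = 1.5.

1.5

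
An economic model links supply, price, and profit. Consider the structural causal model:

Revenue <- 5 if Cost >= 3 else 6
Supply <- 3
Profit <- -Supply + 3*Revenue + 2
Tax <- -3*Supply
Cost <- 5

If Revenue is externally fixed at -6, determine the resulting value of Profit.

-19

do(Revenue=-6) replaces the equation Revenue <- 5 if Cost >= 3 else 6 with the constant Revenue = -6.
Profit = -Supply + 3*Revenue + 2  [with Supply=3, Revenue=-6]  = -19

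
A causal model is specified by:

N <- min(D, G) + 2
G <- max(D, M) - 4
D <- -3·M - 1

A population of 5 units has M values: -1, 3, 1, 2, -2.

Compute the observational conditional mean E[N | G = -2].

-2.5

Observing G=-2 restricts to units where G's equation naturally yields -2: M ∈ {-1, 2}. In that subpopulation N = 0, -5, mean -2.5.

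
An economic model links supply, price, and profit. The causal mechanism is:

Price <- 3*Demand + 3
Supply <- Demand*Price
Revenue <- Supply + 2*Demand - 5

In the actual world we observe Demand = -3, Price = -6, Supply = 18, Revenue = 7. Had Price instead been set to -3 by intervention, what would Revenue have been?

Under do(Price=-3), the mechanism Price <- 3*Demand + 3 is discarded; Price is fixed at -3.
Supply = Demand*Price  [with Demand=-3, Price=-3]  = 9
Revenue = Supply + 2*Demand - 5  [with Supply=9, Demand=-3]  = -2

-2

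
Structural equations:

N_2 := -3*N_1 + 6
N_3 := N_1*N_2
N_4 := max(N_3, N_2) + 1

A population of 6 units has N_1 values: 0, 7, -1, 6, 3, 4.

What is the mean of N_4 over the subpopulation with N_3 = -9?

Conditioning on N_3=-9 selects the 2 unit(s) with N_1 ∈ {-1, 3}. Their N_4 values: 10, -2. Mean = 4.

4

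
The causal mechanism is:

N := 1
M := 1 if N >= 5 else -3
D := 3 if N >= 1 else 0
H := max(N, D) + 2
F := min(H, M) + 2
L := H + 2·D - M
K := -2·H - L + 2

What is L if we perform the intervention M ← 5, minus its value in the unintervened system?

-8

Under do(M=5), the mechanism M := 1 if N >= 5 else -3 is discarded; M is fixed at 5.
D = 3 if N >= 1 else 0  [with N=1]  = 3
H = max(N, D) + 2  [with N=1, D=3]  = 5
L = H + 2·D - M  [with H=5, D=3, M=5]  = 6
Without intervention: M = 1 if N >= 5 else -3  [with N=1]  = -3; D = 3 if N >= 1 else 0  [with N=1]  = 3; H = max(N, D) + 2  [with N=1, D=3]  = 5; L = H + 2·D - M  [with H=5, D=3, M=-3]  = 14.
Change = 6 − 14 = -8.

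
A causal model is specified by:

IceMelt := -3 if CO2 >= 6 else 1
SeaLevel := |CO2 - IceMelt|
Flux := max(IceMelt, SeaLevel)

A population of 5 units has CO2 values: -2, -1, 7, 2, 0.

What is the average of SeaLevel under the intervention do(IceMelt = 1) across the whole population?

Under do(IceMelt=1), IceMelt's equation is replaced by IceMelt=1 for every unit. Per-unit SeaLevel: 3, 2, 6, 1, 1. Mean = 2.6.

2.6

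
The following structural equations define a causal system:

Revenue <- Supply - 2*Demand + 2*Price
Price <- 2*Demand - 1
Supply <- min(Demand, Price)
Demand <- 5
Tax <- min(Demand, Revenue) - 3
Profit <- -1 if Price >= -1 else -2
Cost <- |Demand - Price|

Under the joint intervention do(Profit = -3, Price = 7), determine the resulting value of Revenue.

The joint intervention fixes Profit = -3, Price = 7, removing each variable's own equation.
Supply = min(Demand, Price)  [with Demand=5, Price=7]  = 5
Revenue = Supply - 2*Demand + 2*Price  [with Supply=5, Demand=5, Price=7]  = 9

9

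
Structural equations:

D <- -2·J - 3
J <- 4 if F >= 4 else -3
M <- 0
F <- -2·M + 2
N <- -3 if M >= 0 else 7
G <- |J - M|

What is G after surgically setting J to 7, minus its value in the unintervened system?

4

The intervention breaks the incoming arrows to J: J <- 4 if F >= 4 else -3 no longer applies, and J = 7.
G = |J - M|  [with J=7, M=0]  = 7
Without intervention: F = -2·M + 2  [with M=0]  = 2; J = 4 if F >= 4 else -3  [with F=2]  = -3; G = |J - M|  [with J=-3, M=0]  = 3.
Change = 7 − 3 = 4.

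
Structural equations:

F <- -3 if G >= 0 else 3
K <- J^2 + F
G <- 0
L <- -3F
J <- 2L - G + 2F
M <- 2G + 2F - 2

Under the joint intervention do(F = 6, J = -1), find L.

-18

The joint intervention fixes F = 6, J = -1, removing each variable's own equation.
L = -3F  [with F=6]  = -18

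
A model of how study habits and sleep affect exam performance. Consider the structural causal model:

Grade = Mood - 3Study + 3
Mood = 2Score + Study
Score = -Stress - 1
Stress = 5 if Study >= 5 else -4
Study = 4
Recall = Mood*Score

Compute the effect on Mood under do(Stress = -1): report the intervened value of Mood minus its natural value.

-6

Under do(Stress=-1), the mechanism Stress = 5 if Study >= 5 else -4 is discarded; Stress is fixed at -1.
Score = -Stress - 1  [with Stress=-1]  = 0
Mood = 2Score + Study  [with Score=0, Study=4]  = 4
Without intervention: Stress = 5 if Study >= 5 else -4  [with Study=4]  = -4; Score = -Stress - 1  [with Stress=-4]  = 3; Mood = 2Score + Study  [with Score=3, Study=4]  = 10.
Change = 4 − 10 = -6.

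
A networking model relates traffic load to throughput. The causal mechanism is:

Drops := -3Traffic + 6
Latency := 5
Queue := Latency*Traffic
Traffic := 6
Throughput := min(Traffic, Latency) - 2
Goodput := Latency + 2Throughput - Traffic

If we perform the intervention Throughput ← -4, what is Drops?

The intervention breaks the incoming arrows to Throughput: Throughput := min(Traffic, Latency) - 2 no longer applies, and Throughput = -4.
Since Drops is not a descendant of the intervened variable, it is unaffected.
Drops = -3Traffic + 6  [with Traffic=6]  = -12

-12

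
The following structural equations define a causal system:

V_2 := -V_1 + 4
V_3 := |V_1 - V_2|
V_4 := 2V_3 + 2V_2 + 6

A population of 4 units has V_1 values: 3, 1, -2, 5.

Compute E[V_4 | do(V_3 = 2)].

14.5

do(V_3=2) breaks V_3's dependence on V_1. With V_3=2 fixed, V_4 across the units is 12, 16, 22, 8, mean 14.5.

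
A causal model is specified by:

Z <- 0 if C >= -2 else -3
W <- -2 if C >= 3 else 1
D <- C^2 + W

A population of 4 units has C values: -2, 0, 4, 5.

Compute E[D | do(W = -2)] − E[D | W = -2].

The intervention sets W=-2 in all 4 units regardless of C. Recomputing D per unit gives 2, -2, 14, 23; average 9.25.
Observing W=-2 restricts to units where W's equation naturally yields -2: C ∈ {4, 5}. In that subpopulation D = 14, 23, mean 18.5.
Difference = 9.25 − 18.5 = -9.25.

-9.25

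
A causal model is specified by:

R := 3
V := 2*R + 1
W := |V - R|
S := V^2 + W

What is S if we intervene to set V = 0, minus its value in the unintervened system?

Under do(V=0), the mechanism V := 2*R + 1 is discarded; V is fixed at 0.
W = |V - R|  [with V=0, R=3]  = 3
S = V^2 + W  [with V=0, W=3]  = 3
Without intervention: V = 2*R + 1  [with R=3]  = 7; W = |V - R|  [with V=7, R=3]  = 4; S = V^2 + W  [with V=7, W=4]  = 53.
Change = 3 − 53 = -50.

-50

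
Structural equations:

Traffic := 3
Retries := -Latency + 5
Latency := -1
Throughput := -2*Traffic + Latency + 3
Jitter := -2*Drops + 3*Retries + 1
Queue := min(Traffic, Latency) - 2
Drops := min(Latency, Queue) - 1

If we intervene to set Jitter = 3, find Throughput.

Intervening sets Jitter = 3 and removes its equation (Jitter := -2*Drops + 3*Retries + 1).
No directed path runs from Jitter to Throughput, so Throughput keeps its natural value.
Throughput = -2*Traffic + Latency + 3  [with Traffic=3, Latency=-1]  = -4

-4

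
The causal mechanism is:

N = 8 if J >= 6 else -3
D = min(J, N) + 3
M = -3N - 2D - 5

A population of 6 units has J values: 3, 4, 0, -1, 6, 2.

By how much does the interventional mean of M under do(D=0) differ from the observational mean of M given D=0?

Under do(D=0), D's equation is replaced by D=0 for every unit. Per-unit M: 4, 4, 4, 4, -29, 4. Mean = -1.5.
E[M|D=0] averages over only the 5 units with D=0 (J = 3, 4, 0, -1, 2): M = 4, 4, 4, 4, 4, mean 4.
Difference = -1.5 − 4 = -5.5.

-5.5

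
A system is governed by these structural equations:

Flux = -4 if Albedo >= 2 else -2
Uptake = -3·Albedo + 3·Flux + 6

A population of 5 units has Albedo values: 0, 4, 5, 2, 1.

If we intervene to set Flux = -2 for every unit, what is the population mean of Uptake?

The intervention sets Flux=-2 in all 5 units regardless of Albedo. Recomputing Uptake per unit gives 0, -12, -15, -6, -3; average -7.2.

-7.2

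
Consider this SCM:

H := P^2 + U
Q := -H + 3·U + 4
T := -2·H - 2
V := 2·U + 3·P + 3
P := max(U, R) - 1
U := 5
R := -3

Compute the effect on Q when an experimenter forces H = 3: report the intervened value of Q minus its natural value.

18

Under do(H=3), the mechanism H := P^2 + U is discarded; H is fixed at 3.
Q = -H + 3·U + 4  [with H=3, U=5]  = 16
Without intervention: P = max(U, R) - 1  [with U=5, R=-3]  = 4; H = P^2 + U  [with P=4, U=5]  = 21; Q = -H + 3·U + 4  [with H=21, U=5]  = -2.
Change = 16 − (-2) = 18.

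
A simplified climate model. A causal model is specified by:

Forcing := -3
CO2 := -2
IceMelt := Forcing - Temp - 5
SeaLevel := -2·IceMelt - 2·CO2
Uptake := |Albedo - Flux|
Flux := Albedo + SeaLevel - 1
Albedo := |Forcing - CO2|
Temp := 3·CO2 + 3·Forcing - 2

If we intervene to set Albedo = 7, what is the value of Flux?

-8

Under do(Albedo=7), the mechanism Albedo := |Forcing - CO2| is discarded; Albedo is fixed at 7.
Temp = 3·CO2 + 3·Forcing - 2  [with CO2=-2, Forcing=-3]  = -17
IceMelt = Forcing - Temp - 5  [with Forcing=-3, Temp=-17]  = 9
SeaLevel = -2·IceMelt - 2·CO2  [with IceMelt=9, CO2=-2]  = -14
Flux = Albedo + SeaLevel - 1  [with Albedo=7, SeaLevel=-14]  = -8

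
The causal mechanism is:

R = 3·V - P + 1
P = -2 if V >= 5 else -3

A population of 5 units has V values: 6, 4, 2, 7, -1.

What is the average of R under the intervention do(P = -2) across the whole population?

13.8

do(P=-2) breaks P's dependence on V. With P=-2 fixed, R across the units is 21, 15, 9, 24, 0, mean 13.8.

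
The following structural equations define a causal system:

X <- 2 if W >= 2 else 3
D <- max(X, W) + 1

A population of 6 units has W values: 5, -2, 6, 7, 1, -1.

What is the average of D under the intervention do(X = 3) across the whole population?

5.5

Every unit gets X=3 under the intervention. D values become 6, 4, 7, 8, 4, 4; E[D|do(X=3)] = 5.5.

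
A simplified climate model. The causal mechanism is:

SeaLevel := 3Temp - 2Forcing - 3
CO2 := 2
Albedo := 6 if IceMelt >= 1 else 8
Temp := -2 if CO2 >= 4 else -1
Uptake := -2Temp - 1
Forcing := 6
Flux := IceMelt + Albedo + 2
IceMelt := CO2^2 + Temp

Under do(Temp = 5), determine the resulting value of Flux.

The intervention breaks the incoming arrows to Temp: Temp := -2 if CO2 >= 4 else -1 no longer applies, and Temp = 5.
IceMelt = CO2^2 + Temp  [with CO2=2, Temp=5]  = 9
Albedo = 6 if IceMelt >= 1 else 8  [with IceMelt=9]  = 6
Flux = IceMelt + Albedo + 2  [with IceMelt=9, Albedo=6]  = 17

17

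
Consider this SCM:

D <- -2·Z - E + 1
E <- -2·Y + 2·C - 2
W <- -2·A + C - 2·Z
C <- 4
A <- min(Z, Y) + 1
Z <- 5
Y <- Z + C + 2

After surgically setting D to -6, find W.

The intervention breaks the incoming arrows to D: D <- -2·Z - E + 1 no longer applies, and D = -6.
W is not downstream of the intervention, so its value is determined by the original equations.
Y = Z + C + 2  [with Z=5, C=4]  = 11
A = min(Z, Y) + 1  [with Z=5, Y=11]  = 6
W = -2·A + C - 2·Z  [with A=6, C=4, Z=5]  = -18

-18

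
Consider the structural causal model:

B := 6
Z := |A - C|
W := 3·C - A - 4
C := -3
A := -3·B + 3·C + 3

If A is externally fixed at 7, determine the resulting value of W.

The intervention breaks the incoming arrows to A: A := -3·B + 3·C + 3 no longer applies, and A = 7.
W = 3·C - A - 4  [with C=-3, A=7]  = -20

-20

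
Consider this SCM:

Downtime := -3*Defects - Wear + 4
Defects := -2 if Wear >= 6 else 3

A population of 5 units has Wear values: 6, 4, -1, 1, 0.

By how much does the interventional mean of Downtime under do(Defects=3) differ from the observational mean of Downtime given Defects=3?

-1

The intervention sets Defects=3 in all 5 units regardless of Wear. Recomputing Downtime per unit gives -11, -9, -4, -6, -5; average -7.
E[Downtime|Defects=3] averages over only the 4 units with Defects=3 (Wear = 4, -1, 1, 0): Downtime = -9, -4, -6, -5, mean -6.
Difference = -7 − (-6) = -1.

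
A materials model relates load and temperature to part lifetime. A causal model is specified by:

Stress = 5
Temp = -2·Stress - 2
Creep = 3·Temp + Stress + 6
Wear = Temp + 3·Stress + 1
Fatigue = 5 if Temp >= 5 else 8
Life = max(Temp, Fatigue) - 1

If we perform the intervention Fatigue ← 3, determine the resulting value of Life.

The intervention breaks the incoming arrows to Fatigue: Fatigue = 5 if Temp >= 5 else 8 no longer applies, and Fatigue = 3.
Temp = -2·Stress - 2  [with Stress=5]  = -12
Life = max(Temp, Fatigue) - 1  [with Temp=-12, Fatigue=3]  = 2

2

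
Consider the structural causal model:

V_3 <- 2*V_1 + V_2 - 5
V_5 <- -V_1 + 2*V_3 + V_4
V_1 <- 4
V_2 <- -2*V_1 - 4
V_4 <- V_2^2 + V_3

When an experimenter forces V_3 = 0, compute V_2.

-12

Under do(V_3=0), the mechanism V_3 <- 2*V_1 + V_2 - 5 is discarded; V_3 is fixed at 0.
Since V_2 is not a descendant of the intervened variable, it is unaffected.
V_2 = -2*V_1 - 4  [with V_1=4]  = -12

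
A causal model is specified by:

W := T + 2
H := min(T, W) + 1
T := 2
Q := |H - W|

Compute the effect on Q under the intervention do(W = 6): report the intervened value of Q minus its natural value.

2

Under do(W=6), the mechanism W := T + 2 is discarded; W is fixed at 6.
H = min(T, W) + 1  [with T=2, W=6]  = 3
Q = |H - W|  [with H=3, W=6]  = 3
Without intervention: W = T + 2  [with T=2]  = 4; H = min(T, W) + 1  [with T=2, W=4]  = 3; Q = |H - W|  [with H=3, W=4]  = 1.
Change = 3 − 1 = 2.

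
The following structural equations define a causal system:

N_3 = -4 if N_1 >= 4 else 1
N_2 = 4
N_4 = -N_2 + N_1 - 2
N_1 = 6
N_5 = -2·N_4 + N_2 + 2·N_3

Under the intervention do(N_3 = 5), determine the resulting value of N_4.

0

The intervention breaks the incoming arrows to N_3: N_3 = -4 if N_1 >= 4 else 1 no longer applies, and N_3 = 5.
N_4 is not downstream of the intervention, so its value is determined by the original equations.
N_4 = -N_2 + N_1 - 2  [with N_2=4, N_1=6]  = 0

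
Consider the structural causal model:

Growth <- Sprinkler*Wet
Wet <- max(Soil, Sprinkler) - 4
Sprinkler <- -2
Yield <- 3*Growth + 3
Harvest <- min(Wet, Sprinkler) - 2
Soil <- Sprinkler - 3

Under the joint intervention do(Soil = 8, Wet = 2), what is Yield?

Under do(Soil = 8, Wet = 2), each intervened variable's structural equation is replaced by its fixed value.
Growth = Sprinkler*Wet  [with Sprinkler=-2, Wet=2]  = -4
Yield = 3*Growth + 3  [with Growth=-4]  = -9

-9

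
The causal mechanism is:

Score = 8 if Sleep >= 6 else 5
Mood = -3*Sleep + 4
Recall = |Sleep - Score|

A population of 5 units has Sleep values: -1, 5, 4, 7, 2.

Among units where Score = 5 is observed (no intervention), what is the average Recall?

2.5

Observing Score=5 restricts to units where Score's equation naturally yields 5: Sleep ∈ {-1, 5, 4, 2}. In that subpopulation Recall = 6, 0, 1, 3, mean 2.5.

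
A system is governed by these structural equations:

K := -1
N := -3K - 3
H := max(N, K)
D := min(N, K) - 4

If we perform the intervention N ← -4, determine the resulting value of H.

-1

Under do(N=-4), the mechanism N := -3K - 3 is discarded; N is fixed at -4.
H = max(N, K)  [with N=-4, K=-1]  = -1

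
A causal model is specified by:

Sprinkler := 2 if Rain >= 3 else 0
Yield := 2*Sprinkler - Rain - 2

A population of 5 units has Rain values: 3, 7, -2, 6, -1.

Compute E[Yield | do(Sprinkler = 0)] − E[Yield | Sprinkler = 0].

-4.1

do(Sprinkler=0) breaks Sprinkler's dependence on Rain. With Sprinkler=0 fixed, Yield across the units is -5, -9, 0, -8, -1, mean -4.6.
E[Yield|Sprinkler=0] averages over only the 2 units with Sprinkler=0 (Rain = -2, -1): Yield = 0, -1, mean -0.5.
Difference = -4.6 − (-0.5) = -4.1.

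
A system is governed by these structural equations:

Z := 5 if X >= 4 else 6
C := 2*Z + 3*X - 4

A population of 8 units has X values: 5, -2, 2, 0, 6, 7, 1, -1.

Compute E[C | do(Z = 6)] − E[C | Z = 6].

do(Z=6) breaks Z's dependence on X. With Z=6 fixed, C across the units is 23, 2, 14, 8, 26, 29, 11, 5, mean 14.75.
Conditioning on Z=6 selects the 5 unit(s) with X ∈ {-2, 2, 0, 1, -1}. Their C values: 2, 14, 8, 11, 5. Mean = 8.
Difference = 14.75 − 8 = 6.75.

6.75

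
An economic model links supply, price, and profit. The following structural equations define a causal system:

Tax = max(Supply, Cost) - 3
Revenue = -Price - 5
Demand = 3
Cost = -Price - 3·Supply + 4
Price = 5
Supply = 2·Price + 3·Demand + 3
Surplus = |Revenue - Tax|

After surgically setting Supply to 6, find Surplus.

The intervention breaks the incoming arrows to Supply: Supply = 2·Price + 3·Demand + 3 no longer applies, and Supply = 6.
Cost = -Price - 3·Supply + 4  [with Price=5, Supply=6]  = -19
Revenue = -Price - 5  [with Price=5]  = -10
Tax = max(Supply, Cost) - 3  [with Supply=6, Cost=-19]  = 3
Surplus = |Revenue - Tax|  [with Revenue=-10, Tax=3]  = 13

13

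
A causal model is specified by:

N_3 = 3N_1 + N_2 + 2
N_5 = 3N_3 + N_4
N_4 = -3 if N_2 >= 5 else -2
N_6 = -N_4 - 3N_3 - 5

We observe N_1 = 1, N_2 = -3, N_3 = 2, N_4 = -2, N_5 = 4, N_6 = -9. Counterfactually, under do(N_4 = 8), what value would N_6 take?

Under do(N_4=8), the mechanism N_4 = -3 if N_2 >= 5 else -2 is discarded; N_4 is fixed at 8.
N_3 = 3N_1 + N_2 + 2  [with N_1=1, N_2=-3]  = 2
N_6 = -N_4 - 3N_3 - 5  [with N_4=8, N_3=2]  = -19

-19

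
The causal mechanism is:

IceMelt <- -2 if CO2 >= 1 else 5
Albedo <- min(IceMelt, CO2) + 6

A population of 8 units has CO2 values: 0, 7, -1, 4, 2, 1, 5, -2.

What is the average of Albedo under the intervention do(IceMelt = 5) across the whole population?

7.75

Every unit gets IceMelt=5 under the intervention. Albedo values become 6, 11, 5, 10, 8, 7, 11, 4; E[Albedo|do(IceMelt=5)] = 7.75.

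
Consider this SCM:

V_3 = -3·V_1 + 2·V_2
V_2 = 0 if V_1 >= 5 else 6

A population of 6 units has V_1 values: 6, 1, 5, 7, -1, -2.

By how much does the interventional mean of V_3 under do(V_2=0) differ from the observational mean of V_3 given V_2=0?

Every unit gets V_2=0 under the intervention. V_3 values become -18, -3, -15, -21, 3, 6; E[V_3|do(V_2=0)] = -8.
Observing V_2=0 restricts to units where V_2's equation naturally yields 0: V_1 ∈ {6, 5, 7}. In that subpopulation V_3 = -18, -15, -21, mean -18.
Difference = -8 − (-18) = 10.

10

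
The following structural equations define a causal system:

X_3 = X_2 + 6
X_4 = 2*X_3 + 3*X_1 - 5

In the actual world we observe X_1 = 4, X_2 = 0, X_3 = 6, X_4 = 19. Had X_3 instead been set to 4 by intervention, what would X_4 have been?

The intervention breaks the incoming arrows to X_3: X_3 = X_2 + 6 no longer applies, and X_3 = 4.
X_4 = 2*X_3 + 3*X_1 - 5  [with X_3=4, X_1=4]  = 15

15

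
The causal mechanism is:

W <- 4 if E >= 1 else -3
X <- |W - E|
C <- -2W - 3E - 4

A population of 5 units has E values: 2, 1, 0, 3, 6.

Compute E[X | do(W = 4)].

Every unit gets W=4 under the intervention. X values become 2, 3, 4, 1, 2; E[X|do(W=4)] = 2.4.

2.4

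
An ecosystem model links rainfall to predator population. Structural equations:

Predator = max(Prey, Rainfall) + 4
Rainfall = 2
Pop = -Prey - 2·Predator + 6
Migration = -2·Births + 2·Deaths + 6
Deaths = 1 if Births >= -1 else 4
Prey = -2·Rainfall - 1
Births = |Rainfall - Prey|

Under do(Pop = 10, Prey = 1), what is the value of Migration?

6

Under do(Pop = 10, Prey = 1), each intervened variable's structural equation is replaced by its fixed value.
Births = |Rainfall - Prey|  [with Rainfall=2, Prey=1]  = 1
Deaths = 1 if Births >= -1 else 4  [with Births=1]  = 1
Migration = -2·Births + 2·Deaths + 6  [with Births=1, Deaths=1]  = 6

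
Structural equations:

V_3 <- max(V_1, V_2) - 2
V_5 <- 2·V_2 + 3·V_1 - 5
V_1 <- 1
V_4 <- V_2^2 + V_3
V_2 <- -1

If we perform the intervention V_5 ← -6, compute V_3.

do(V_5=-6) replaces the equation V_5 <- 2·V_2 + 3·V_1 - 5 with the constant V_5 = -6.
V_3 is not downstream of the intervention, so its value is determined by the original equations.
V_3 = max(V_1, V_2) - 2  [with V_1=1, V_2=-1]  = -1

-1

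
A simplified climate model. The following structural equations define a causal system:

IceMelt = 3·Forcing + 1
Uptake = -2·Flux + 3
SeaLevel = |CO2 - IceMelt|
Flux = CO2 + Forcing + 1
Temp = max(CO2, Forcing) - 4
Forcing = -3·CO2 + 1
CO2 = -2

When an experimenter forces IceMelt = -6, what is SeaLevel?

Intervening sets IceMelt = -6 and removes its equation (IceMelt = 3·Forcing + 1).
SeaLevel = |CO2 - IceMelt|  [with CO2=-2, IceMelt=-6]  = 4

4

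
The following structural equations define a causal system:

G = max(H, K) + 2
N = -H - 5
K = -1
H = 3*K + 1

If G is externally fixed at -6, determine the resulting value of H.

-2

The intervention breaks the incoming arrows to G: G = max(H, K) + 2 no longer applies, and G = -6.
Since H is not a descendant of the intervened variable, it is unaffected.
H = 3*K + 1  [with K=-1]  = -2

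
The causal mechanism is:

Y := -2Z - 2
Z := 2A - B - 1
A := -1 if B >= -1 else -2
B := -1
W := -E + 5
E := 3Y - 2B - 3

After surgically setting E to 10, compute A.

Under do(E=10), the mechanism E := 3Y - 2B - 3 is discarded; E is fixed at 10.
No directed path runs from E to A, so A keeps its natural value.
A = -1 if B >= -1 else -2  [with B=-1]  = -1

-1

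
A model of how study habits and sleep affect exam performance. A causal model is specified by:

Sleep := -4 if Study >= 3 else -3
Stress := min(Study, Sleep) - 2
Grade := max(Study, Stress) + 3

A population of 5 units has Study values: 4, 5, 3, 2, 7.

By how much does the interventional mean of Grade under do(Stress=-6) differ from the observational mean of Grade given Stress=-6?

-0.55

Under do(Stress=-6), Stress's equation is replaced by Stress=-6 for every unit. Per-unit Grade: 7, 8, 6, 5, 10. Mean = 7.2.
Observing Stress=-6 restricts to units where Stress's equation naturally yields -6: Study ∈ {4, 5, 3, 7}. In that subpopulation Grade = 7, 8, 6, 10, mean 7.75.
Difference = 7.2 − 7.75 = -0.55.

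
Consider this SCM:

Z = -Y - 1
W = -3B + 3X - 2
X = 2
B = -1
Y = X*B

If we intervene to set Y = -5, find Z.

4

The intervention breaks the incoming arrows to Y: Y = X*B no longer applies, and Y = -5.
Z = -Y - 1  [with Y=-5]  = 4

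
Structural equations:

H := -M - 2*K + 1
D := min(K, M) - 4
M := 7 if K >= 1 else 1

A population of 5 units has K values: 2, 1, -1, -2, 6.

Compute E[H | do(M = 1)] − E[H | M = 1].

-5.4

Under do(M=1), M's equation is replaced by M=1 for every unit. Per-unit H: -4, -2, 2, 4, -12. Mean = -2.4.
Observing M=1 restricts to units where M's equation naturally yields 1: K ∈ {-1, -2}. In that subpopulation H = 2, 4, mean 3.
Difference = -2.4 − 3 = -5.4.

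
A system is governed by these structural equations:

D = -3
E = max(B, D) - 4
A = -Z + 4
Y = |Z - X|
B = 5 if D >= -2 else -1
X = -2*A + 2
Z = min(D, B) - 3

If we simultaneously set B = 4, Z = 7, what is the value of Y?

1

Setting B = 4, Z = 7 by intervention discards those variables' equations.
A = -Z + 4  [with Z=7]  = -3
X = -2*A + 2  [with A=-3]  = 8
Y = |Z - X|  [with Z=7, X=8]  = 1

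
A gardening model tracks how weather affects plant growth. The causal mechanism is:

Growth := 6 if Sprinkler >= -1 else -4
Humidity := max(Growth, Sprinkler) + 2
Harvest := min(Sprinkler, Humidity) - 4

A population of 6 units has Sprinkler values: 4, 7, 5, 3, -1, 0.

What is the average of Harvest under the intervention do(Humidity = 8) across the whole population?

The intervention sets Humidity=8 in all 6 units regardless of Sprinkler. Recomputing Harvest per unit gives 0, 3, 1, -1, -5, -4; average -1.

-1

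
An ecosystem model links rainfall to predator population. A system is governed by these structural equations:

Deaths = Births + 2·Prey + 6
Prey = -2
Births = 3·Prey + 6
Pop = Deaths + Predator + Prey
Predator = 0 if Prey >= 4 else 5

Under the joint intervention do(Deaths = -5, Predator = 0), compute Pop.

-7

The joint intervention fixes Deaths = -5, Predator = 0, removing each variable's own equation.
Pop = Deaths + Predator + Prey  [with Deaths=-5, Predator=0, Prey=-2]  = -7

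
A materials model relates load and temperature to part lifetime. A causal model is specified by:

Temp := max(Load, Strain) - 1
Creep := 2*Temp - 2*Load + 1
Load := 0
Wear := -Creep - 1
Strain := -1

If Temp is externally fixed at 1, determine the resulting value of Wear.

-4

do(Temp=1) replaces the equation Temp := max(Load, Strain) - 1 with the constant Temp = 1.
Creep = 2*Temp - 2*Load + 1  [with Temp=1, Load=0]  = 3
Wear = -Creep - 1  [with Creep=3]  = -4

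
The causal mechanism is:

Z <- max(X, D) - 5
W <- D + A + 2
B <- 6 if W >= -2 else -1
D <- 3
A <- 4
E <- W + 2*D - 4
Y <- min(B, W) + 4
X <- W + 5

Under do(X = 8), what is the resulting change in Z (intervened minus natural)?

-6

Intervening sets X = 8 and removes its equation (X <- W + 5).
Z = max(X, D) - 5  [with X=8, D=3]  = 3
Without intervention: W = D + A + 2  [with D=3, A=4]  = 9; X = W + 5  [with W=9]  = 14; Z = max(X, D) - 5  [with X=14, D=3]  = 9.
Change = 3 − 9 = -6.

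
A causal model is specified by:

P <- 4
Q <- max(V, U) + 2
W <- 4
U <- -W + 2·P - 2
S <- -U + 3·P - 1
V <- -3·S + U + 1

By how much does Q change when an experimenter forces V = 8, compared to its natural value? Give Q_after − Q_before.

The intervention breaks the incoming arrows to V: V <- -3·S + U + 1 no longer applies, and V = 8.
U = -W + 2·P - 2  [with W=4, P=4]  = 2
Q = max(V, U) + 2  [with V=8, U=2]  = 10
Without intervention: U = -W + 2·P - 2  [with W=4, P=4]  = 2; S = -U + 3·P - 1  [with U=2, P=4]  = 9; V = -3·S + U + 1  [with S=9, U=2]  = -24; Q = max(V, U) + 2  [with V=-24, U=2]  = 4.
Change = 10 − 4 = 6.

6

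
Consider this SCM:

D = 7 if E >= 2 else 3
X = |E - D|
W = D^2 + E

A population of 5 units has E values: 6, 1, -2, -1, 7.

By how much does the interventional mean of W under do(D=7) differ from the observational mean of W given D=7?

-4.3

The intervention sets D=7 in all 5 units regardless of E. Recomputing W per unit gives 55, 50, 47, 48, 56; average 51.2.
Conditioning on D=7 selects the 2 unit(s) with E ∈ {6, 7}. Their W values: 55, 56. Mean = 55.5.
Difference = 51.2 − 55.5 = -4.3.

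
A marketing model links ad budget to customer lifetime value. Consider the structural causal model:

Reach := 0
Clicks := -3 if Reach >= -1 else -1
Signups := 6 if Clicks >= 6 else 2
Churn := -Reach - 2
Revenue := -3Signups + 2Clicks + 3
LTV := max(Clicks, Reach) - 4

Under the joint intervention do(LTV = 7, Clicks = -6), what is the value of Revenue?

-15

The joint intervention fixes LTV = 7, Clicks = -6, removing each variable's own equation.
Signups = 6 if Clicks >= 6 else 2  [with Clicks=-6]  = 2
Revenue = -3Signups + 2Clicks + 3  [with Signups=2, Clicks=-6]  = -15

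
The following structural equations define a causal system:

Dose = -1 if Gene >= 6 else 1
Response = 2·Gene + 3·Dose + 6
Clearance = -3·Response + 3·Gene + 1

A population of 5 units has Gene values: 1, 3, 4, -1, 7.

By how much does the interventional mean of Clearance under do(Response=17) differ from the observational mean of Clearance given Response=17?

Every unit gets Response=17 under the intervention. Clearance values become -47, -41, -38, -53, -29; E[Clearance|do(Response=17)] = -41.6.
Conditioning on Response=17 selects the 2 unit(s) with Gene ∈ {4, 7}. Their Clearance values: -38, -29. Mean = -33.5.
Difference = -41.6 − (-33.5) = -8.1.

-8.1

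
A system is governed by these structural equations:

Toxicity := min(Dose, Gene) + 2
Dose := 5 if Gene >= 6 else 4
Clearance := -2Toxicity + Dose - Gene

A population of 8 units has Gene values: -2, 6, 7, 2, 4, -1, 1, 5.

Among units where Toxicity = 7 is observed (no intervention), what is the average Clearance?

E[Clearance|Toxicity=7] averages over only the 2 units with Toxicity=7 (Gene = 6, 7): Clearance = -15, -16, mean -15.5.

-15.5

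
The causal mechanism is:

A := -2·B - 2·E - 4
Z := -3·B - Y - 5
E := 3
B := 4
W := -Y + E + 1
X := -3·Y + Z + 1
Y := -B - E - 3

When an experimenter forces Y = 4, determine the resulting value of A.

The intervention breaks the incoming arrows to Y: Y := -B - E - 3 no longer applies, and Y = 4.
No directed path runs from Y to A, so A keeps its natural value.
A = -2·B - 2·E - 4  [with B=4, E=3]  = -18

-18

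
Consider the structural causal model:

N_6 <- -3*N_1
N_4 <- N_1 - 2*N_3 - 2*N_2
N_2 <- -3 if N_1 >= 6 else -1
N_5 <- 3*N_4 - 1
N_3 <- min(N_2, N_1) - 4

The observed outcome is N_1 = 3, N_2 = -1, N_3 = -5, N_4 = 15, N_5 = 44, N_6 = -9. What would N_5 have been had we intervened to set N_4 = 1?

2

Intervening sets N_4 = 1 and removes its equation (N_4 <- N_1 - 2*N_3 - 2*N_2).
N_5 = 3*N_4 - 1  [with N_4=1]  = 2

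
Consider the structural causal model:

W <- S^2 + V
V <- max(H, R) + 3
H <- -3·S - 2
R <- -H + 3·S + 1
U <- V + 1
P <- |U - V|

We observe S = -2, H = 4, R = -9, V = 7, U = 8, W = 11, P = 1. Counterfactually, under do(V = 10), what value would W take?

Under do(V=10), the mechanism V <- max(H, R) + 3 is discarded; V is fixed at 10.
W = S^2 + V  [with S=-2, V=10]  = 14

14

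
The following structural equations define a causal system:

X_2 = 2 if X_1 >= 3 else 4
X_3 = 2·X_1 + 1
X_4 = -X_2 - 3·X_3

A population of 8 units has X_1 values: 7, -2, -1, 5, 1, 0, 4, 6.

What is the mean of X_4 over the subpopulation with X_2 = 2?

Conditioning on X_2=2 selects the 4 unit(s) with X_1 ∈ {7, 5, 4, 6}. Their X_4 values: -47, -35, -29, -41. Mean = -38.

-38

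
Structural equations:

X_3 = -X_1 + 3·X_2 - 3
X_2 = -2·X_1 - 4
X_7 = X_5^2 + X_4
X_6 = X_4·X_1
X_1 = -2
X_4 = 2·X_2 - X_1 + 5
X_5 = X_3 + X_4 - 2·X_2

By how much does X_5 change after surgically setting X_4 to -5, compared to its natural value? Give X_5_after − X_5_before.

-12

Intervening sets X_4 = -5 and removes its equation (X_4 = 2·X_2 - X_1 + 5).
X_2 = -2·X_1 - 4  [with X_1=-2]  = 0
X_3 = -X_1 + 3·X_2 - 3  [with X_1=-2, X_2=0]  = -1
X_5 = X_3 + X_4 - 2·X_2  [with X_3=-1, X_4=-5, X_2=0]  = -6
Without intervention: X_2 = -2·X_1 - 4  [with X_1=-2]  = 0; X_3 = -X_1 + 3·X_2 - 3  [with X_1=-2, X_2=0]  = -1; X_4 = 2·X_2 - X_1 + 5  [with X_2=0, X_1=-2]  = 7; X_5 = X_3 + X_4 - 2·X_2  [with X_3=-1, X_4=7, X_2=0]  = 6.
Change = -6 − 6 = -12.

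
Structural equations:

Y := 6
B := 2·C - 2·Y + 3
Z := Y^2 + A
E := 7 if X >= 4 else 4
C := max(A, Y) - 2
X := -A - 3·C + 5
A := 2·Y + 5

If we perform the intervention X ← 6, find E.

Under do(X=6), the mechanism X := -A - 3·C + 5 is discarded; X is fixed at 6.
E = 7 if X >= 4 else 4  [with X=6]  = 7

7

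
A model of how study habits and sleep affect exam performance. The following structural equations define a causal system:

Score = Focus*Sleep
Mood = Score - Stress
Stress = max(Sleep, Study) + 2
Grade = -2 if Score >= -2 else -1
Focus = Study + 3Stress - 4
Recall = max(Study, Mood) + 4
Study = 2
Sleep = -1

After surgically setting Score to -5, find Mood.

The intervention breaks the incoming arrows to Score: Score = Focus*Sleep no longer applies, and Score = -5.
Stress = max(Sleep, Study) + 2  [with Sleep=-1, Study=2]  = 4
Mood = Score - Stress  [with Score=-5, Stress=4]  = -9

-9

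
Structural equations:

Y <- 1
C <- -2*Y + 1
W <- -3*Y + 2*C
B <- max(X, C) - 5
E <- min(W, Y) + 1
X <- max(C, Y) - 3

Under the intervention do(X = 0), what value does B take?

-5

The intervention breaks the incoming arrows to X: X <- max(C, Y) - 3 no longer applies, and X = 0.
C = -2*Y + 1  [with Y=1]  = -1
B = max(X, C) - 5  [with X=0, C=-1]  = -5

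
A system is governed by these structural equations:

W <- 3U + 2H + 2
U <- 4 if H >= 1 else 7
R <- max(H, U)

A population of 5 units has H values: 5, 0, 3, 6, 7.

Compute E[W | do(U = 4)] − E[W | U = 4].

-2.1

Under do(U=4), U's equation is replaced by U=4 for every unit. Per-unit W: 24, 14, 20, 26, 28. Mean = 22.4.
Conditioning on U=4 selects the 4 unit(s) with H ∈ {5, 3, 6, 7}. Their W values: 24, 20, 26, 28. Mean = 24.5.
Difference = 22.4 − 24.5 = -2.1.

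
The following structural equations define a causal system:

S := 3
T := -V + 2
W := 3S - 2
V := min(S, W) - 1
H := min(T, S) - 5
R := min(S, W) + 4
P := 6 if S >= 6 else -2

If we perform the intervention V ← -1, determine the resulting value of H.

The intervention breaks the incoming arrows to V: V := min(S, W) - 1 no longer applies, and V = -1.
T = -V + 2  [with V=-1]  = 3
H = min(T, S) - 5  [with T=3, S=3]  = -2

-2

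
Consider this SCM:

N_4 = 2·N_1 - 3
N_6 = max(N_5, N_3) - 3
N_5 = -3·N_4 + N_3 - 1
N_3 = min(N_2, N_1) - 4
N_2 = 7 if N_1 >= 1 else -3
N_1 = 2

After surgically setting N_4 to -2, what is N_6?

0

Under do(N_4=-2), the mechanism N_4 = 2·N_1 - 3 is discarded; N_4 is fixed at -2.
N_2 = 7 if N_1 >= 1 else -3  [with N_1=2]  = 7
N_3 = min(N_2, N_1) - 4  [with N_2=7, N_1=2]  = -2
N_5 = -3·N_4 + N_3 - 1  [with N_4=-2, N_3=-2]  = 3
N_6 = max(N_5, N_3) - 3  [with N_5=3, N_3=-2]  = 0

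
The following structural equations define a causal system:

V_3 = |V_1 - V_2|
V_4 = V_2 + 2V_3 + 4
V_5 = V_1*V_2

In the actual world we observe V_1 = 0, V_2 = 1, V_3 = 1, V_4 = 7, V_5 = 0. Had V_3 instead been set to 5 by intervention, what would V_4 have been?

15

The intervention breaks the incoming arrows to V_3: V_3 = |V_1 - V_2| no longer applies, and V_3 = 5.
V_4 = V_2 + 2V_3 + 4  [with V_2=1, V_3=5]  = 15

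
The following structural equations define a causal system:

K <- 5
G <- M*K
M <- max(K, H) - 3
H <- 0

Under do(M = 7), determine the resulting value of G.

The intervention breaks the incoming arrows to M: M <- max(K, H) - 3 no longer applies, and M = 7.
G = M*K  [with M=7, K=5]  = 35

35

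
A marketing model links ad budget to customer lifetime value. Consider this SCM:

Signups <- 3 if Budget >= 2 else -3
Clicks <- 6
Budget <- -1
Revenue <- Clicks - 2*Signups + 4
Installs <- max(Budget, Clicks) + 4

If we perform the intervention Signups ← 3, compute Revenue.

4

Intervening sets Signups = 3 and removes its equation (Signups <- 3 if Budget >= 2 else -3).
Revenue = Clicks - 2*Signups + 4  [with Clicks=6, Signups=3]  = 4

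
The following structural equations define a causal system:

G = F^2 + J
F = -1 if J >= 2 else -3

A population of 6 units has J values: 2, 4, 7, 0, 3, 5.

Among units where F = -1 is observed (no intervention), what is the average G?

5.2

E[G|F=-1] averages over only the 5 units with F=-1 (J = 2, 4, 7, 3, 5): G = 3, 5, 8, 4, 6, mean 5.2.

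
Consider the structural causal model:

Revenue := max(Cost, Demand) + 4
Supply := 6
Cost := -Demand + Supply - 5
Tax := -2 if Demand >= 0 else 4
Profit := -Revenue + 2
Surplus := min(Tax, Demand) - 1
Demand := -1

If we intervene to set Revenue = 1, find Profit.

Under do(Revenue=1), the mechanism Revenue := max(Cost, Demand) + 4 is discarded; Revenue is fixed at 1.
Profit = -Revenue + 2  [with Revenue=1]  = 1

1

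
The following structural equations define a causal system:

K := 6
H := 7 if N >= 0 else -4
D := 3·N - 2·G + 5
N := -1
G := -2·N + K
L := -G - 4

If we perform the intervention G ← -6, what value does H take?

-4

do(G=-6) replaces the equation G := -2·N + K with the constant G = -6.
H is not downstream of the intervention, so its value is determined by the original equations.
H = 7 if N >= 0 else -4  [with N=-1]  = -4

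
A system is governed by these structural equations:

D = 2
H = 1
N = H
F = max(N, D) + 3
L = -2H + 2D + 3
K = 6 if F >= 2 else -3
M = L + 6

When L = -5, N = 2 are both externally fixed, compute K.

The joint intervention fixes L = -5, N = 2, removing each variable's own equation.
F = max(N, D) + 3  [with N=2, D=2]  = 5
K = 6 if F >= 2 else -3  [with F=5]  = 6

6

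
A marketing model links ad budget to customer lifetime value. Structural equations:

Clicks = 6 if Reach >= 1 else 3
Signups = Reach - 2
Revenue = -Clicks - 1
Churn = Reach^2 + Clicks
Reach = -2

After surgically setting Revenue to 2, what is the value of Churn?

The intervention breaks the incoming arrows to Revenue: Revenue = -Clicks - 1 no longer applies, and Revenue = 2.
Since Churn is not a descendant of the intervened variable, it is unaffected.
Clicks = 6 if Reach >= 1 else 3  [with Reach=-2]  = 3
Churn = Reach^2 + Clicks  [with Reach=-2, Clicks=3]  = 7

7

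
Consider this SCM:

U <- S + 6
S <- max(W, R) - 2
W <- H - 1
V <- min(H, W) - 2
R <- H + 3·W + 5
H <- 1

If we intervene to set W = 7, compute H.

1

Under do(W=7), the mechanism W <- H - 1 is discarded; W is fixed at 7.
H is not downstream of the intervention, so its value is determined by the original equations.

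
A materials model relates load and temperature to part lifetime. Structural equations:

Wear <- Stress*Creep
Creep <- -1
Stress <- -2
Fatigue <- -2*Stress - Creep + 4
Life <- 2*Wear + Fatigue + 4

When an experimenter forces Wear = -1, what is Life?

do(Wear=-1) replaces the equation Wear <- Stress*Creep with the constant Wear = -1.
Fatigue = -2*Stress - Creep + 4  [with Stress=-2, Creep=-1]  = 9
Life = 2*Wear + Fatigue + 4  [with Wear=-1, Fatigue=9]  = 11

11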